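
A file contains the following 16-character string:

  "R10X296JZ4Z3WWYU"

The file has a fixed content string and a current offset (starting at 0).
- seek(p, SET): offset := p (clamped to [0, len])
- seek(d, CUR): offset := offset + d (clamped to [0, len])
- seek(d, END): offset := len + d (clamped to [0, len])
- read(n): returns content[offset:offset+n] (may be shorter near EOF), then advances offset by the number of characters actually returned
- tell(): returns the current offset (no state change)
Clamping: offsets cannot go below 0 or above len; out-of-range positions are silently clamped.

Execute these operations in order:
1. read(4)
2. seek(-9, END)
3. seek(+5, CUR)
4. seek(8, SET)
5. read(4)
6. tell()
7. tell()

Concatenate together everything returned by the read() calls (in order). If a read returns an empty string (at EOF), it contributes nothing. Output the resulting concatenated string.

Answer: R10XZ4Z3

Derivation:
After 1 (read(4)): returned 'R10X', offset=4
After 2 (seek(-9, END)): offset=7
After 3 (seek(+5, CUR)): offset=12
After 4 (seek(8, SET)): offset=8
After 5 (read(4)): returned 'Z4Z3', offset=12
After 6 (tell()): offset=12
After 7 (tell()): offset=12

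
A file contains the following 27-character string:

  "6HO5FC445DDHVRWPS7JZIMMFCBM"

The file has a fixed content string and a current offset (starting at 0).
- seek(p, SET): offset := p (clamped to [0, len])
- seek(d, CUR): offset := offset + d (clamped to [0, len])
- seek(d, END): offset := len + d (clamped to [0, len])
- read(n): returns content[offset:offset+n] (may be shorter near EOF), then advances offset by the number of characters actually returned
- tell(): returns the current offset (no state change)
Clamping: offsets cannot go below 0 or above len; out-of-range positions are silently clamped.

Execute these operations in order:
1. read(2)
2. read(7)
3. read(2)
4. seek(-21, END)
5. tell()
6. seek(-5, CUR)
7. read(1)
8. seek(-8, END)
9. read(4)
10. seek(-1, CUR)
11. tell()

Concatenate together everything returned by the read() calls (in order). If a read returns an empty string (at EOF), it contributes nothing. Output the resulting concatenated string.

Answer: 6HO5FC445DDHZIMM

Derivation:
After 1 (read(2)): returned '6H', offset=2
After 2 (read(7)): returned 'O5FC445', offset=9
After 3 (read(2)): returned 'DD', offset=11
After 4 (seek(-21, END)): offset=6
After 5 (tell()): offset=6
After 6 (seek(-5, CUR)): offset=1
After 7 (read(1)): returned 'H', offset=2
After 8 (seek(-8, END)): offset=19
After 9 (read(4)): returned 'ZIMM', offset=23
After 10 (seek(-1, CUR)): offset=22
After 11 (tell()): offset=22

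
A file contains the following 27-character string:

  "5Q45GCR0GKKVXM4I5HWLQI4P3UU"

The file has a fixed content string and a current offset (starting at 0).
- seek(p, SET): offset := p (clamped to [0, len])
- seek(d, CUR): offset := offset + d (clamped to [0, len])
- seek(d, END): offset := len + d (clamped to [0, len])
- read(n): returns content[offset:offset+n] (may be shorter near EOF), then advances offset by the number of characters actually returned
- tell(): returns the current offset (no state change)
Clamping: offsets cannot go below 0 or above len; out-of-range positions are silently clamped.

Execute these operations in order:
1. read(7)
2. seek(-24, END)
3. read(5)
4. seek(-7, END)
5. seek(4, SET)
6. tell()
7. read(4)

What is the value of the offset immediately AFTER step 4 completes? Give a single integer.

After 1 (read(7)): returned '5Q45GCR', offset=7
After 2 (seek(-24, END)): offset=3
After 3 (read(5)): returned '5GCR0', offset=8
After 4 (seek(-7, END)): offset=20

Answer: 20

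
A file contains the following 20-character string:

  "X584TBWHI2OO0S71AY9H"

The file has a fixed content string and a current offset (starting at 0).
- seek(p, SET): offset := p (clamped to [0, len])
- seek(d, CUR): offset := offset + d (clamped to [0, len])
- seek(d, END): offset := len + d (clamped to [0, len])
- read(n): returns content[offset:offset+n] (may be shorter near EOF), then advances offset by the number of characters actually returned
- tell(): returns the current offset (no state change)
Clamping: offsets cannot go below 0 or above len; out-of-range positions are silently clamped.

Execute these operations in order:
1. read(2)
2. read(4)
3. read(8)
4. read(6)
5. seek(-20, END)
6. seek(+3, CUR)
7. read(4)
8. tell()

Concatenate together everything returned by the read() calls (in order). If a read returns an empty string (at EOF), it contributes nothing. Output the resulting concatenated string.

Answer: X584TBWHI2OO0S71AY9H4TBW

Derivation:
After 1 (read(2)): returned 'X5', offset=2
After 2 (read(4)): returned '84TB', offset=6
After 3 (read(8)): returned 'WHI2OO0S', offset=14
After 4 (read(6)): returned '71AY9H', offset=20
After 5 (seek(-20, END)): offset=0
After 6 (seek(+3, CUR)): offset=3
After 7 (read(4)): returned '4TBW', offset=7
After 8 (tell()): offset=7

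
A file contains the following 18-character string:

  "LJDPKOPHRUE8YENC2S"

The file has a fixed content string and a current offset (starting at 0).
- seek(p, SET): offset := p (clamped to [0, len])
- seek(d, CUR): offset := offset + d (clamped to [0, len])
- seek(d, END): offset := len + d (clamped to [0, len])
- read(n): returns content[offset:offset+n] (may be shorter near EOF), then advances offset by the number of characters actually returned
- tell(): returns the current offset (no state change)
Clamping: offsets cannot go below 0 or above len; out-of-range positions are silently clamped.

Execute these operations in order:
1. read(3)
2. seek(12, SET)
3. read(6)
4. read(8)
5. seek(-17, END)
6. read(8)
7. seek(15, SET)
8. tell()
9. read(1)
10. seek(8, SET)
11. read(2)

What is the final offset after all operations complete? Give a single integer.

Answer: 10

Derivation:
After 1 (read(3)): returned 'LJD', offset=3
After 2 (seek(12, SET)): offset=12
After 3 (read(6)): returned 'YENC2S', offset=18
After 4 (read(8)): returned '', offset=18
After 5 (seek(-17, END)): offset=1
After 6 (read(8)): returned 'JDPKOPHR', offset=9
After 7 (seek(15, SET)): offset=15
After 8 (tell()): offset=15
After 9 (read(1)): returned 'C', offset=16
After 10 (seek(8, SET)): offset=8
After 11 (read(2)): returned 'RU', offset=10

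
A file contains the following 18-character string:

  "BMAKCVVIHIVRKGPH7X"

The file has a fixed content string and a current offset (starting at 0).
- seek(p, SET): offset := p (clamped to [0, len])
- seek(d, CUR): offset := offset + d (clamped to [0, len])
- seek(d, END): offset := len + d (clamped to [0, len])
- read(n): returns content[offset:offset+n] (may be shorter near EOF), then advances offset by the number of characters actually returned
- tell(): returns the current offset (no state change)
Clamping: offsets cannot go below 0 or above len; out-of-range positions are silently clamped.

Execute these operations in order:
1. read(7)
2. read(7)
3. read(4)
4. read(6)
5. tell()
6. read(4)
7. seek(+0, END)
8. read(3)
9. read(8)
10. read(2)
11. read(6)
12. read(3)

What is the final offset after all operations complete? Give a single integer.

Answer: 18

Derivation:
After 1 (read(7)): returned 'BMAKCVV', offset=7
After 2 (read(7)): returned 'IHIVRKG', offset=14
After 3 (read(4)): returned 'PH7X', offset=18
After 4 (read(6)): returned '', offset=18
After 5 (tell()): offset=18
After 6 (read(4)): returned '', offset=18
After 7 (seek(+0, END)): offset=18
After 8 (read(3)): returned '', offset=18
After 9 (read(8)): returned '', offset=18
After 10 (read(2)): returned '', offset=18
After 11 (read(6)): returned '', offset=18
After 12 (read(3)): returned '', offset=18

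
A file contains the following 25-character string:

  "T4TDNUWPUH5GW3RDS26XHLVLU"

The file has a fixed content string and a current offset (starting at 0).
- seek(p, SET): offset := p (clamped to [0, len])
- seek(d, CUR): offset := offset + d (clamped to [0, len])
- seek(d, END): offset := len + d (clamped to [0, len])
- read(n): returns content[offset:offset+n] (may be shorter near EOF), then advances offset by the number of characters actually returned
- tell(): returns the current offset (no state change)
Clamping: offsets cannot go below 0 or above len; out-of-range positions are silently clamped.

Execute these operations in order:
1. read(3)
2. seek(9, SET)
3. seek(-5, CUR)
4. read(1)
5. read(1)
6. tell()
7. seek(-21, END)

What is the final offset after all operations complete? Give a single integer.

Answer: 4

Derivation:
After 1 (read(3)): returned 'T4T', offset=3
After 2 (seek(9, SET)): offset=9
After 3 (seek(-5, CUR)): offset=4
After 4 (read(1)): returned 'N', offset=5
After 5 (read(1)): returned 'U', offset=6
After 6 (tell()): offset=6
After 7 (seek(-21, END)): offset=4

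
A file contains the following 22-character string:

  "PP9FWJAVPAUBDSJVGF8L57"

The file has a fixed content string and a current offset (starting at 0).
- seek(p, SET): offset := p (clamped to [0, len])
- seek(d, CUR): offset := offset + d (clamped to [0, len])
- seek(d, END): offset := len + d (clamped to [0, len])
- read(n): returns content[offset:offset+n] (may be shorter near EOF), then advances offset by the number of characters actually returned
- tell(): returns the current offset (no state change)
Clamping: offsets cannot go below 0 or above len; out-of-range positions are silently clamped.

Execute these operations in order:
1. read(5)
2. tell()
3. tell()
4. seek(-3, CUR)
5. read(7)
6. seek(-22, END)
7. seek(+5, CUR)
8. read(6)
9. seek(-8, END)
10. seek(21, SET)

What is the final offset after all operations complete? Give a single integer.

After 1 (read(5)): returned 'PP9FW', offset=5
After 2 (tell()): offset=5
After 3 (tell()): offset=5
After 4 (seek(-3, CUR)): offset=2
After 5 (read(7)): returned '9FWJAVP', offset=9
After 6 (seek(-22, END)): offset=0
After 7 (seek(+5, CUR)): offset=5
After 8 (read(6)): returned 'JAVPAU', offset=11
After 9 (seek(-8, END)): offset=14
After 10 (seek(21, SET)): offset=21

Answer: 21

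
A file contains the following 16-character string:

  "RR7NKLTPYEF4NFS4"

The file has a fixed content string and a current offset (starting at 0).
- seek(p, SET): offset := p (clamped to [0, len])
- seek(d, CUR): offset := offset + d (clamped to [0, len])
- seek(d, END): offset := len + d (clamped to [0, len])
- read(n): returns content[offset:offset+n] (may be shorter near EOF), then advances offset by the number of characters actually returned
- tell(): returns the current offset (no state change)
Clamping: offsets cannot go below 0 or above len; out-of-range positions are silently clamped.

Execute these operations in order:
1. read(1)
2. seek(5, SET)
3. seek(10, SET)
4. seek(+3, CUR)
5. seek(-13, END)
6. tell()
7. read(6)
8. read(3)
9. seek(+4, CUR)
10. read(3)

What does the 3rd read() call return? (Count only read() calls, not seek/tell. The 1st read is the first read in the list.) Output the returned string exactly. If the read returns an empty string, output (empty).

After 1 (read(1)): returned 'R', offset=1
After 2 (seek(5, SET)): offset=5
After 3 (seek(10, SET)): offset=10
After 4 (seek(+3, CUR)): offset=13
After 5 (seek(-13, END)): offset=3
After 6 (tell()): offset=3
After 7 (read(6)): returned 'NKLTPY', offset=9
After 8 (read(3)): returned 'EF4', offset=12
After 9 (seek(+4, CUR)): offset=16
After 10 (read(3)): returned '', offset=16

Answer: EF4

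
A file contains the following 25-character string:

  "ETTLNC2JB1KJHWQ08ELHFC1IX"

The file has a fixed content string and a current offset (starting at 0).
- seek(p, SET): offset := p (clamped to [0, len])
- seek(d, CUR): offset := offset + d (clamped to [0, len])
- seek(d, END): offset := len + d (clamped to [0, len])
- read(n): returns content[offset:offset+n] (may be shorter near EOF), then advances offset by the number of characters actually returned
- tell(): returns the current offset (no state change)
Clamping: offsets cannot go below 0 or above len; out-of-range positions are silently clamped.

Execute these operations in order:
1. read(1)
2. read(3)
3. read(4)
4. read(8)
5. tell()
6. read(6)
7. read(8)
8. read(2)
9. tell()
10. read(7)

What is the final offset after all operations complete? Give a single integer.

After 1 (read(1)): returned 'E', offset=1
After 2 (read(3)): returned 'TTL', offset=4
After 3 (read(4)): returned 'NC2J', offset=8
After 4 (read(8)): returned 'B1KJHWQ0', offset=16
After 5 (tell()): offset=16
After 6 (read(6)): returned '8ELHFC', offset=22
After 7 (read(8)): returned '1IX', offset=25
After 8 (read(2)): returned '', offset=25
After 9 (tell()): offset=25
After 10 (read(7)): returned '', offset=25

Answer: 25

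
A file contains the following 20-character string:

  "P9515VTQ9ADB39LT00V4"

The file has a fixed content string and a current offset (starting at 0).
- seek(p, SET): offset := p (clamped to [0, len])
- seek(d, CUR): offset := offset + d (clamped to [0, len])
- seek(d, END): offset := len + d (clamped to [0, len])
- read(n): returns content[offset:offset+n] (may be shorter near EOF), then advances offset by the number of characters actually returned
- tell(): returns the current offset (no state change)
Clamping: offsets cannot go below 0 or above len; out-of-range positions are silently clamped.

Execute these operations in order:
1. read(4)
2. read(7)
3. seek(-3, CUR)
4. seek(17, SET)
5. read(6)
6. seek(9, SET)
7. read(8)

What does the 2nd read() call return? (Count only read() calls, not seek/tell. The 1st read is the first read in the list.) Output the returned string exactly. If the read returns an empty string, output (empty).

Answer: 5VTQ9AD

Derivation:
After 1 (read(4)): returned 'P951', offset=4
After 2 (read(7)): returned '5VTQ9AD', offset=11
After 3 (seek(-3, CUR)): offset=8
After 4 (seek(17, SET)): offset=17
After 5 (read(6)): returned '0V4', offset=20
After 6 (seek(9, SET)): offset=9
After 7 (read(8)): returned 'ADB39LT0', offset=17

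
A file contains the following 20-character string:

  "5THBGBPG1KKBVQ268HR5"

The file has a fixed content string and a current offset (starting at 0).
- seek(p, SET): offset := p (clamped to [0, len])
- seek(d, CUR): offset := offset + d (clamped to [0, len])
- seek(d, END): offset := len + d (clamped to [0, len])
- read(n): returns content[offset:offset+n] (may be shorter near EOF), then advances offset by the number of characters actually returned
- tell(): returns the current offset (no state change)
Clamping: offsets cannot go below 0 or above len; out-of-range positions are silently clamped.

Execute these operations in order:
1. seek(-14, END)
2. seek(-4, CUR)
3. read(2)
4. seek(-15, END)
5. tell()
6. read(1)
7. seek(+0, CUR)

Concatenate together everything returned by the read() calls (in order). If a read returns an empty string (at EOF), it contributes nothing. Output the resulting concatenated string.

After 1 (seek(-14, END)): offset=6
After 2 (seek(-4, CUR)): offset=2
After 3 (read(2)): returned 'HB', offset=4
After 4 (seek(-15, END)): offset=5
After 5 (tell()): offset=5
After 6 (read(1)): returned 'B', offset=6
After 7 (seek(+0, CUR)): offset=6

Answer: HBB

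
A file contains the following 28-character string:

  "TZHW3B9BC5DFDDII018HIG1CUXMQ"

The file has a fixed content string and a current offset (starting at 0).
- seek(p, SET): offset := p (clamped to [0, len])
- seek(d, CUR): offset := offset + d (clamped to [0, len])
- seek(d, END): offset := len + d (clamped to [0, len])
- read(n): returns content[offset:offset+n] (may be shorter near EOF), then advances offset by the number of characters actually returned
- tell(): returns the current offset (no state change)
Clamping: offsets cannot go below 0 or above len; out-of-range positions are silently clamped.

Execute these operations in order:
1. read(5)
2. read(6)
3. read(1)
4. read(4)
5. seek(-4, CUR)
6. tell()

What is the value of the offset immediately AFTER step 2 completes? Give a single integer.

Answer: 11

Derivation:
After 1 (read(5)): returned 'TZHW3', offset=5
After 2 (read(6)): returned 'B9BC5D', offset=11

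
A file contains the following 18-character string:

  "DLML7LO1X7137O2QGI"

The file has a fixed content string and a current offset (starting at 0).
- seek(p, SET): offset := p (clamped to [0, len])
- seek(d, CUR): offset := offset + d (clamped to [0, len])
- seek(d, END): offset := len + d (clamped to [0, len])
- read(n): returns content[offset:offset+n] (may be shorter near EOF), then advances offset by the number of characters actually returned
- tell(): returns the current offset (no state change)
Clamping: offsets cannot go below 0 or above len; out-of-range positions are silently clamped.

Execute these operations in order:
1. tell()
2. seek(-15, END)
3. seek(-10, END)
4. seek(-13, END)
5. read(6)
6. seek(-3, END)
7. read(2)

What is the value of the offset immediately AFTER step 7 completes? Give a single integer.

Answer: 17

Derivation:
After 1 (tell()): offset=0
After 2 (seek(-15, END)): offset=3
After 3 (seek(-10, END)): offset=8
After 4 (seek(-13, END)): offset=5
After 5 (read(6)): returned 'LO1X71', offset=11
After 6 (seek(-3, END)): offset=15
After 7 (read(2)): returned 'QG', offset=17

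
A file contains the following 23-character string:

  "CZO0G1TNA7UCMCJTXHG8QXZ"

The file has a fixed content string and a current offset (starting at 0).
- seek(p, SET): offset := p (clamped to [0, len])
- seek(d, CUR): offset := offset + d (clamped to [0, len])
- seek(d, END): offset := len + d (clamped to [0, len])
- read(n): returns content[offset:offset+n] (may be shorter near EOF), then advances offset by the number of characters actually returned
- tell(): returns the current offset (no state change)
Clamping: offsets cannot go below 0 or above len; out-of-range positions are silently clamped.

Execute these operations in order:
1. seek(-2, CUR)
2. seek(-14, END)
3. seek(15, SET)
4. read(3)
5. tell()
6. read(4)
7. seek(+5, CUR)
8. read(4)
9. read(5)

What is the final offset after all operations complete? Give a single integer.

After 1 (seek(-2, CUR)): offset=0
After 2 (seek(-14, END)): offset=9
After 3 (seek(15, SET)): offset=15
After 4 (read(3)): returned 'TXH', offset=18
After 5 (tell()): offset=18
After 6 (read(4)): returned 'G8QX', offset=22
After 7 (seek(+5, CUR)): offset=23
After 8 (read(4)): returned '', offset=23
After 9 (read(5)): returned '', offset=23

Answer: 23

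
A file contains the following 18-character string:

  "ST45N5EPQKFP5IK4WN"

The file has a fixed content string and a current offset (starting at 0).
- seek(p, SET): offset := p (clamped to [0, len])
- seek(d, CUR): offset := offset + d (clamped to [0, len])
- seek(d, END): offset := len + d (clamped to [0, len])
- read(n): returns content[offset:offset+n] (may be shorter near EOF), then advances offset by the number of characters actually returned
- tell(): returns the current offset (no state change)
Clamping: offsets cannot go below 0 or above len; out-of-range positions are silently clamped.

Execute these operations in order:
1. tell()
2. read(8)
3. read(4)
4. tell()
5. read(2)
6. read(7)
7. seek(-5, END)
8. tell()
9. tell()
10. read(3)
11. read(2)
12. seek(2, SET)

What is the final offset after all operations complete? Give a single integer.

Answer: 2

Derivation:
After 1 (tell()): offset=0
After 2 (read(8)): returned 'ST45N5EP', offset=8
After 3 (read(4)): returned 'QKFP', offset=12
After 4 (tell()): offset=12
After 5 (read(2)): returned '5I', offset=14
After 6 (read(7)): returned 'K4WN', offset=18
After 7 (seek(-5, END)): offset=13
After 8 (tell()): offset=13
After 9 (tell()): offset=13
After 10 (read(3)): returned 'IK4', offset=16
After 11 (read(2)): returned 'WN', offset=18
After 12 (seek(2, SET)): offset=2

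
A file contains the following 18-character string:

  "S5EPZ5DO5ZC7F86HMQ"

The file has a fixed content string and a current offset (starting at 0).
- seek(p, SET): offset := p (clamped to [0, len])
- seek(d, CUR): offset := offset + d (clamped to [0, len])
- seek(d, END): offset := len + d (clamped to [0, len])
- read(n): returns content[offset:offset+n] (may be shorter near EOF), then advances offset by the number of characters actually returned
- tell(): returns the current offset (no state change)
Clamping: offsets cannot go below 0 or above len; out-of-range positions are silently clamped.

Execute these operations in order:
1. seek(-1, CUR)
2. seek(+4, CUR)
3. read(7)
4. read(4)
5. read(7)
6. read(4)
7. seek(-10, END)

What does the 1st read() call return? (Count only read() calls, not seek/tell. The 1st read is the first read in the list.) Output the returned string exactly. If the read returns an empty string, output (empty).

After 1 (seek(-1, CUR)): offset=0
After 2 (seek(+4, CUR)): offset=4
After 3 (read(7)): returned 'Z5DO5ZC', offset=11
After 4 (read(4)): returned '7F86', offset=15
After 5 (read(7)): returned 'HMQ', offset=18
After 6 (read(4)): returned '', offset=18
After 7 (seek(-10, END)): offset=8

Answer: Z5DO5ZC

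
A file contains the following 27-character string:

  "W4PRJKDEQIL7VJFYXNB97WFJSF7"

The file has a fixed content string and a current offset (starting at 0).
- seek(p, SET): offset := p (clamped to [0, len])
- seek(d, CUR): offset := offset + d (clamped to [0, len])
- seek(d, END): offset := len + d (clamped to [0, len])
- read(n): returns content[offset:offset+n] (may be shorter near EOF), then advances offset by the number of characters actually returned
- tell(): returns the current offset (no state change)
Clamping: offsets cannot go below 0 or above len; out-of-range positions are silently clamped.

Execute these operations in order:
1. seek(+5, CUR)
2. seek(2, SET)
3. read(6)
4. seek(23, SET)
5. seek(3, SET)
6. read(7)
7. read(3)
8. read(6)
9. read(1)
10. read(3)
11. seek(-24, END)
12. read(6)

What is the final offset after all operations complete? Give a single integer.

After 1 (seek(+5, CUR)): offset=5
After 2 (seek(2, SET)): offset=2
After 3 (read(6)): returned 'PRJKDE', offset=8
After 4 (seek(23, SET)): offset=23
After 5 (seek(3, SET)): offset=3
After 6 (read(7)): returned 'RJKDEQI', offset=10
After 7 (read(3)): returned 'L7V', offset=13
After 8 (read(6)): returned 'JFYXNB', offset=19
After 9 (read(1)): returned '9', offset=20
After 10 (read(3)): returned '7WF', offset=23
After 11 (seek(-24, END)): offset=3
After 12 (read(6)): returned 'RJKDEQ', offset=9

Answer: 9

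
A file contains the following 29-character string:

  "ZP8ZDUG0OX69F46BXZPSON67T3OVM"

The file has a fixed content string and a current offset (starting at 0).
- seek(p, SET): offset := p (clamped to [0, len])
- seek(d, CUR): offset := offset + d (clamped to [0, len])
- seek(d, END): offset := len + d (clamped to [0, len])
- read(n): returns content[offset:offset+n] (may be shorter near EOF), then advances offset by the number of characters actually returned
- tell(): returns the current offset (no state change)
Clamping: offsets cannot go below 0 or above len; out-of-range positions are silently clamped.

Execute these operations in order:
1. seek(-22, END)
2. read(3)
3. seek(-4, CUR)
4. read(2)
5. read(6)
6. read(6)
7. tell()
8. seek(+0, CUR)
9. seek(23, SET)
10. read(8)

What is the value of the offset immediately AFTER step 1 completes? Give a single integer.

After 1 (seek(-22, END)): offset=7

Answer: 7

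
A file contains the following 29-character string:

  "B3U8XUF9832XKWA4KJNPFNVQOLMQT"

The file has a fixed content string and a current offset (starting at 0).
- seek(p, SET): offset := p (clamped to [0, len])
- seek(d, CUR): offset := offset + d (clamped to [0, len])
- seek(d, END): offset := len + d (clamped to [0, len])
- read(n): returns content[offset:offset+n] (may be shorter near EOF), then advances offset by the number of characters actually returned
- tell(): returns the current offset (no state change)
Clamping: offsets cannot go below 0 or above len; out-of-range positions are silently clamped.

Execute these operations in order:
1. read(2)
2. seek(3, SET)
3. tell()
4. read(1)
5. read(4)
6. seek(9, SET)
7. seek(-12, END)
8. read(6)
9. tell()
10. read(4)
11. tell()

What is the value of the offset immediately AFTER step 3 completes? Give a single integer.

Answer: 3

Derivation:
After 1 (read(2)): returned 'B3', offset=2
After 2 (seek(3, SET)): offset=3
After 3 (tell()): offset=3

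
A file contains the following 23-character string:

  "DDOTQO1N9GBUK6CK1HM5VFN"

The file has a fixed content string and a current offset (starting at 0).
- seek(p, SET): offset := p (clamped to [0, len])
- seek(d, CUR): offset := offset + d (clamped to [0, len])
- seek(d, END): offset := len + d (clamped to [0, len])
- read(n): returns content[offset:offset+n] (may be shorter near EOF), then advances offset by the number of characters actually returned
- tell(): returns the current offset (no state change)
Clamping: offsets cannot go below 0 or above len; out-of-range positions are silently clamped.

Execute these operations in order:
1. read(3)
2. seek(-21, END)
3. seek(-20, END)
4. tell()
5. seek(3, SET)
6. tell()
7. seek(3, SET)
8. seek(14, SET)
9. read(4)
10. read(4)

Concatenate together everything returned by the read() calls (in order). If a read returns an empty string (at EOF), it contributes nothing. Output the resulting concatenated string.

After 1 (read(3)): returned 'DDO', offset=3
After 2 (seek(-21, END)): offset=2
After 3 (seek(-20, END)): offset=3
After 4 (tell()): offset=3
After 5 (seek(3, SET)): offset=3
After 6 (tell()): offset=3
After 7 (seek(3, SET)): offset=3
After 8 (seek(14, SET)): offset=14
After 9 (read(4)): returned 'CK1H', offset=18
After 10 (read(4)): returned 'M5VF', offset=22

Answer: DDOCK1HM5VF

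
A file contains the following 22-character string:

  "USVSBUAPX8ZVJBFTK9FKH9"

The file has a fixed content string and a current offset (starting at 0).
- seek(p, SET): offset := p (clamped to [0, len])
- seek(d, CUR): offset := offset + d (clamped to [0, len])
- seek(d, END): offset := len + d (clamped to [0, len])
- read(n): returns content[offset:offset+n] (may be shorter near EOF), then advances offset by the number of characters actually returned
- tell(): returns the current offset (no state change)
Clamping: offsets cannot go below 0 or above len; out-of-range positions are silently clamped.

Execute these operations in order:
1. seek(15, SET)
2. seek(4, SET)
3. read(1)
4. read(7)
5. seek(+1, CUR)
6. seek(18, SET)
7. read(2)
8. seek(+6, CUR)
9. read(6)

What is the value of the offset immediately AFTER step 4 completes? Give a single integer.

After 1 (seek(15, SET)): offset=15
After 2 (seek(4, SET)): offset=4
After 3 (read(1)): returned 'B', offset=5
After 4 (read(7)): returned 'UAPX8ZV', offset=12

Answer: 12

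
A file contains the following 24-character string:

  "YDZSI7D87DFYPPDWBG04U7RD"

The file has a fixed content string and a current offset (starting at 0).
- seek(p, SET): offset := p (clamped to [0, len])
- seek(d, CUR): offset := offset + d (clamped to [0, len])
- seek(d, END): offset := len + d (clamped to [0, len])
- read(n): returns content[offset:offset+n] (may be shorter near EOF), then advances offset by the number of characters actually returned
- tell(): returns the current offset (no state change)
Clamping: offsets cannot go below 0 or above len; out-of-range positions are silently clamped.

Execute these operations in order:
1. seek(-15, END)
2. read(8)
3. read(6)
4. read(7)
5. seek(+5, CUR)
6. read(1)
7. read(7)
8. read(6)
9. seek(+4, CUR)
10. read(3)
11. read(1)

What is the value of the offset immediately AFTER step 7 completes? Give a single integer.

After 1 (seek(-15, END)): offset=9
After 2 (read(8)): returned 'DFYPPDWB', offset=17
After 3 (read(6)): returned 'G04U7R', offset=23
After 4 (read(7)): returned 'D', offset=24
After 5 (seek(+5, CUR)): offset=24
After 6 (read(1)): returned '', offset=24
After 7 (read(7)): returned '', offset=24

Answer: 24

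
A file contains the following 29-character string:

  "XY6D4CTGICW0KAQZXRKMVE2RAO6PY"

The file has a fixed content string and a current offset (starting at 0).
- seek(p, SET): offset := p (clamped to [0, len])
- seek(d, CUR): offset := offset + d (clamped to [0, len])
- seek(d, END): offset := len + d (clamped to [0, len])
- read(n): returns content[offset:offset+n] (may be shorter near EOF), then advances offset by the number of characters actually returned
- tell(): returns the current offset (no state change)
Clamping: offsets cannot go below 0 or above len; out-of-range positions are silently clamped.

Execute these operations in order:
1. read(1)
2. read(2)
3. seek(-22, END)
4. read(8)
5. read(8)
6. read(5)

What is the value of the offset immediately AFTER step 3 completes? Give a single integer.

After 1 (read(1)): returned 'X', offset=1
After 2 (read(2)): returned 'Y6', offset=3
After 3 (seek(-22, END)): offset=7

Answer: 7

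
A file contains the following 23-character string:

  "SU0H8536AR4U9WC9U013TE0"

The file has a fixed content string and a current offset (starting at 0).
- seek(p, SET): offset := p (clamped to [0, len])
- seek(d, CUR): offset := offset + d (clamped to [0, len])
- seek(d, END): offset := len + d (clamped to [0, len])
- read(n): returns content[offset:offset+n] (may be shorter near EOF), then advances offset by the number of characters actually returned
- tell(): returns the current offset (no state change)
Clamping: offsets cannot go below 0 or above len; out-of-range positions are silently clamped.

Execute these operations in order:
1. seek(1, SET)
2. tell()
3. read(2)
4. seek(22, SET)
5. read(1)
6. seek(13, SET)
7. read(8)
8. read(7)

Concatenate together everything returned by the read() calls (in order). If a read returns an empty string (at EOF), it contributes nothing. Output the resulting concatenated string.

After 1 (seek(1, SET)): offset=1
After 2 (tell()): offset=1
After 3 (read(2)): returned 'U0', offset=3
After 4 (seek(22, SET)): offset=22
After 5 (read(1)): returned '0', offset=23
After 6 (seek(13, SET)): offset=13
After 7 (read(8)): returned 'WC9U013T', offset=21
After 8 (read(7)): returned 'E0', offset=23

Answer: U00WC9U013TE0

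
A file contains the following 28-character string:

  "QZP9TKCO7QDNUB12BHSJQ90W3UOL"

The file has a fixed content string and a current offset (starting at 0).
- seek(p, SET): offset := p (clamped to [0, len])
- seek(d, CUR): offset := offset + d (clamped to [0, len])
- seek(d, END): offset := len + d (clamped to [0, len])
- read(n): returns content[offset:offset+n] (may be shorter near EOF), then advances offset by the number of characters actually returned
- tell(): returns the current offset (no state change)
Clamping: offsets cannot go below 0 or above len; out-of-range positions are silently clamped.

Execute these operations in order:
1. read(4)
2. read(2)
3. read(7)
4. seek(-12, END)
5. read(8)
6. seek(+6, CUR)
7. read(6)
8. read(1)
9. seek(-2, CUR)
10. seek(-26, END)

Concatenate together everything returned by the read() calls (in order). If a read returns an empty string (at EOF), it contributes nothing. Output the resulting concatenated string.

Answer: QZP9TKCO7QDNUBHSJQ90W

Derivation:
After 1 (read(4)): returned 'QZP9', offset=4
After 2 (read(2)): returned 'TK', offset=6
After 3 (read(7)): returned 'CO7QDNU', offset=13
After 4 (seek(-12, END)): offset=16
After 5 (read(8)): returned 'BHSJQ90W', offset=24
After 6 (seek(+6, CUR)): offset=28
After 7 (read(6)): returned '', offset=28
After 8 (read(1)): returned '', offset=28
After 9 (seek(-2, CUR)): offset=26
After 10 (seek(-26, END)): offset=2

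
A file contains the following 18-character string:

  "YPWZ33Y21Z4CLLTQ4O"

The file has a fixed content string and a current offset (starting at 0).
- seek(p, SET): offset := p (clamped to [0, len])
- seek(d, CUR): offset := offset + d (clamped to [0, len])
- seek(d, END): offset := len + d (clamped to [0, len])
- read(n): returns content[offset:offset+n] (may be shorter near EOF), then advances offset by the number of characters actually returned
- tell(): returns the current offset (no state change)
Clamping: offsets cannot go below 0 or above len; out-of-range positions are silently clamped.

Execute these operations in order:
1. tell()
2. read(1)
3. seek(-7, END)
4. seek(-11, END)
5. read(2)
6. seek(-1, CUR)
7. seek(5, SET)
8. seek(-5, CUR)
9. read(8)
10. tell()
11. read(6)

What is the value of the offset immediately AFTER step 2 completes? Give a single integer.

After 1 (tell()): offset=0
After 2 (read(1)): returned 'Y', offset=1

Answer: 1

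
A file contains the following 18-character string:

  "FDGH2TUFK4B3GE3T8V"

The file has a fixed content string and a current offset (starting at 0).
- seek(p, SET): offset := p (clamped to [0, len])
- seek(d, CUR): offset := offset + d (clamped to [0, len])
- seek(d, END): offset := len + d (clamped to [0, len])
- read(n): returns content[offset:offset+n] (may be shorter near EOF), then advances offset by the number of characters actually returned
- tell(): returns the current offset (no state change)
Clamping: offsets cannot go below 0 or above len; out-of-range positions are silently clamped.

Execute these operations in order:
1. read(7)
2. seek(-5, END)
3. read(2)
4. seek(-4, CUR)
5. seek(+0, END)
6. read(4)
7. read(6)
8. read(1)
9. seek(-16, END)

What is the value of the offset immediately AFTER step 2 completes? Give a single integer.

Answer: 13

Derivation:
After 1 (read(7)): returned 'FDGH2TU', offset=7
After 2 (seek(-5, END)): offset=13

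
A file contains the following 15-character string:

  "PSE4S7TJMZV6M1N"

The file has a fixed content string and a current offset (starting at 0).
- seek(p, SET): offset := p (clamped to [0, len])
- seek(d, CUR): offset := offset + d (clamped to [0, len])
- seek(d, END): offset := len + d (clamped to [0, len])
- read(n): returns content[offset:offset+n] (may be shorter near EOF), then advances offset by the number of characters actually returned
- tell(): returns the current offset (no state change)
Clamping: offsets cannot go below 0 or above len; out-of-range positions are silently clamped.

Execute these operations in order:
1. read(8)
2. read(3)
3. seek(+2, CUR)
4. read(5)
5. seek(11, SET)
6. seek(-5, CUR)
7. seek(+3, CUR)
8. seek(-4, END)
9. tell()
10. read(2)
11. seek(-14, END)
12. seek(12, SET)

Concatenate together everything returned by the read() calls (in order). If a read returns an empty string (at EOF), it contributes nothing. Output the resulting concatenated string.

After 1 (read(8)): returned 'PSE4S7TJ', offset=8
After 2 (read(3)): returned 'MZV', offset=11
After 3 (seek(+2, CUR)): offset=13
After 4 (read(5)): returned '1N', offset=15
After 5 (seek(11, SET)): offset=11
After 6 (seek(-5, CUR)): offset=6
After 7 (seek(+3, CUR)): offset=9
After 8 (seek(-4, END)): offset=11
After 9 (tell()): offset=11
After 10 (read(2)): returned '6M', offset=13
After 11 (seek(-14, END)): offset=1
After 12 (seek(12, SET)): offset=12

Answer: PSE4S7TJMZV1N6M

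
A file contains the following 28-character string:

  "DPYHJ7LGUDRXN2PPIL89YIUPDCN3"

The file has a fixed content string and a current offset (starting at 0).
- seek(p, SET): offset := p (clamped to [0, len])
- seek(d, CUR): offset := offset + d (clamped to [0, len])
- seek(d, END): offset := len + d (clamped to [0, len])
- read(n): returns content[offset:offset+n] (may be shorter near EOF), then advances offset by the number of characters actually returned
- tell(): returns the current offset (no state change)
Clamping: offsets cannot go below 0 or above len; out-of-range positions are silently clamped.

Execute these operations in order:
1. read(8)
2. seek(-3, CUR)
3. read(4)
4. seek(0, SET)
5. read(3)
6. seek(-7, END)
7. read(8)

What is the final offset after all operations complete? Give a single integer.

Answer: 28

Derivation:
After 1 (read(8)): returned 'DPYHJ7LG', offset=8
After 2 (seek(-3, CUR)): offset=5
After 3 (read(4)): returned '7LGU', offset=9
After 4 (seek(0, SET)): offset=0
After 5 (read(3)): returned 'DPY', offset=3
After 6 (seek(-7, END)): offset=21
After 7 (read(8)): returned 'IUPDCN3', offset=28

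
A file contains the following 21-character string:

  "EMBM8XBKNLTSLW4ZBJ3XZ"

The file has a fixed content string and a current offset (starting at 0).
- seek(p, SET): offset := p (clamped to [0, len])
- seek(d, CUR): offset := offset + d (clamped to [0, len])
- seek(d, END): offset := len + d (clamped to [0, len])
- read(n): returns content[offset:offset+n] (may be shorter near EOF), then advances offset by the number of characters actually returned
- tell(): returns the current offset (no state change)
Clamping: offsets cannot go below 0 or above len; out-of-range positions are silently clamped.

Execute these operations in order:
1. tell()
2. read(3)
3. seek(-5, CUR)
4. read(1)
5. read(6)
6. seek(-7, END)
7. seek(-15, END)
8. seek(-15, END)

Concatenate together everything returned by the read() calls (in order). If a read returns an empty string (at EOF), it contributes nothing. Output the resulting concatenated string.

After 1 (tell()): offset=0
After 2 (read(3)): returned 'EMB', offset=3
After 3 (seek(-5, CUR)): offset=0
After 4 (read(1)): returned 'E', offset=1
After 5 (read(6)): returned 'MBM8XB', offset=7
After 6 (seek(-7, END)): offset=14
After 7 (seek(-15, END)): offset=6
After 8 (seek(-15, END)): offset=6

Answer: EMBEMBM8XB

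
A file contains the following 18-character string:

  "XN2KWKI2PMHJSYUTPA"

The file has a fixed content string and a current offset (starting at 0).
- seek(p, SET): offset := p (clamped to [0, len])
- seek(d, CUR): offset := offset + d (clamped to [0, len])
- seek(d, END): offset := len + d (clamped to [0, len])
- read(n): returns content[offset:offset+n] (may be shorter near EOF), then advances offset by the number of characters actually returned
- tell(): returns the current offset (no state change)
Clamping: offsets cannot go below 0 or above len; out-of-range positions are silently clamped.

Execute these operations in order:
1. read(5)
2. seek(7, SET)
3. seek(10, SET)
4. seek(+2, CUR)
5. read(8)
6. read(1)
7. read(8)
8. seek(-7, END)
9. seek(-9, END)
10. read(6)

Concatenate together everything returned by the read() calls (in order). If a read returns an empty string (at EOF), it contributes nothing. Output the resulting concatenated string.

After 1 (read(5)): returned 'XN2KW', offset=5
After 2 (seek(7, SET)): offset=7
After 3 (seek(10, SET)): offset=10
After 4 (seek(+2, CUR)): offset=12
After 5 (read(8)): returned 'SYUTPA', offset=18
After 6 (read(1)): returned '', offset=18
After 7 (read(8)): returned '', offset=18
After 8 (seek(-7, END)): offset=11
After 9 (seek(-9, END)): offset=9
After 10 (read(6)): returned 'MHJSYU', offset=15

Answer: XN2KWSYUTPAMHJSYU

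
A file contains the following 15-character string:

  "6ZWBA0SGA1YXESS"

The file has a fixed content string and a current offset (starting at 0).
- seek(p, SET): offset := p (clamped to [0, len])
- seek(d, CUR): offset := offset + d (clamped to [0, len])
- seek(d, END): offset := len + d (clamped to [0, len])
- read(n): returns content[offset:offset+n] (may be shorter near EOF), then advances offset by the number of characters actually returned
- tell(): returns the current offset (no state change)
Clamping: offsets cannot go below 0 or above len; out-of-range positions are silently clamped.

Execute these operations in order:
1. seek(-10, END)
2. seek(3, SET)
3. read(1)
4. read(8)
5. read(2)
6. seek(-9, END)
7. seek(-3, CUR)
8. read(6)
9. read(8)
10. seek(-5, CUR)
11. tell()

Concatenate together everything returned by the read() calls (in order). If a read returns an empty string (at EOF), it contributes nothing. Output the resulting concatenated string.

Answer: BA0SGA1YXESBA0SGA1YXESS

Derivation:
After 1 (seek(-10, END)): offset=5
After 2 (seek(3, SET)): offset=3
After 3 (read(1)): returned 'B', offset=4
After 4 (read(8)): returned 'A0SGA1YX', offset=12
After 5 (read(2)): returned 'ES', offset=14
After 6 (seek(-9, END)): offset=6
After 7 (seek(-3, CUR)): offset=3
After 8 (read(6)): returned 'BA0SGA', offset=9
After 9 (read(8)): returned '1YXESS', offset=15
After 10 (seek(-5, CUR)): offset=10
After 11 (tell()): offset=10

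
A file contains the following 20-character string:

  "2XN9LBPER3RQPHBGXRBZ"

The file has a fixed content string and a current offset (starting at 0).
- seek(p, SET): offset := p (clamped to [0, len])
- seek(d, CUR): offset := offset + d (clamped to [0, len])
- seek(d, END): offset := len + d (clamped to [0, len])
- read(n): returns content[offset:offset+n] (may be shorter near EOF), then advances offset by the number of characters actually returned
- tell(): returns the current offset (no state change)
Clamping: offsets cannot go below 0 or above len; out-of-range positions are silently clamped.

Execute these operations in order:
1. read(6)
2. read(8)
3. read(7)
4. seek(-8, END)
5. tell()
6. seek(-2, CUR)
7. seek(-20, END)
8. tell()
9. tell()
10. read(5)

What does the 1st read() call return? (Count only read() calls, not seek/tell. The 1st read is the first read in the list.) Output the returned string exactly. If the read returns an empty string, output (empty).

After 1 (read(6)): returned '2XN9LB', offset=6
After 2 (read(8)): returned 'PER3RQPH', offset=14
After 3 (read(7)): returned 'BGXRBZ', offset=20
After 4 (seek(-8, END)): offset=12
After 5 (tell()): offset=12
After 6 (seek(-2, CUR)): offset=10
After 7 (seek(-20, END)): offset=0
After 8 (tell()): offset=0
After 9 (tell()): offset=0
After 10 (read(5)): returned '2XN9L', offset=5

Answer: 2XN9LB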